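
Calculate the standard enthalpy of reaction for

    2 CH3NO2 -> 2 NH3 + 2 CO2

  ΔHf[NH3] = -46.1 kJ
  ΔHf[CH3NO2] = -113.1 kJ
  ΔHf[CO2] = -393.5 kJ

ΔH°rxn = Σ nΔHf°(products) − Σ nΔHf°(reactants).
Products: 2·(-46.1) + 2·(-393.5) = -879.2
Reactants: 2·(-113.1) = -226.2
ΔH_rxn = (-879.2) − (-226.2) = -653.0 kJ

ΔH_rxn = -653.0 kJ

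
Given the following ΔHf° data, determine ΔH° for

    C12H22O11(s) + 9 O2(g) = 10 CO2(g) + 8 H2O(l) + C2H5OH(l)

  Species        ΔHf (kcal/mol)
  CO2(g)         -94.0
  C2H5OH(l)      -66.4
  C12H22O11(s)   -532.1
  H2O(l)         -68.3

ΔH° = -1020.7 kcal/mol

Products: 10·(-94.0) + 8·(-68.3) + 1·(-66.4) = -1552.8
Reactants: 1·(-532.1) + 9·(+0.0) = -532.1
ΔH° = (-1552.8) − (-532.1) = -1020.7 kcal/mol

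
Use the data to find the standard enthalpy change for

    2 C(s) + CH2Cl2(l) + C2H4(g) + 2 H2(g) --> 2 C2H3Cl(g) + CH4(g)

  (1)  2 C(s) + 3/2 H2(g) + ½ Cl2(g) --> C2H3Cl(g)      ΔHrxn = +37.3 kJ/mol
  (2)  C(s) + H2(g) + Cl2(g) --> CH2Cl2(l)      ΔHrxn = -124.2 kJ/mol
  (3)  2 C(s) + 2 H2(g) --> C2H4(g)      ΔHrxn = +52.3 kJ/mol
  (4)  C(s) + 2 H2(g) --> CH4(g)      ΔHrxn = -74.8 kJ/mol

(1) × 2 (scale by 2 for the 2 C2H3Cl(g)): (2)·(+37.3) = +74.6 kJ/mol
(2) reversed (CH2Cl2(l) must end up as a reactant): +124.2 kJ/mol
(3) reversed (reverse to put C2H4(g) on the reactant side): -52.3 kJ/mol
(4) as written (CH4(g) already on the product side): -74.8 kJ/mol
ΔHrxn = (+74.6) + (+124.2) + (-52.3) + (-74.8) = 71.7 kJ/mol

ΔHrxn = 71.7 kJ/mol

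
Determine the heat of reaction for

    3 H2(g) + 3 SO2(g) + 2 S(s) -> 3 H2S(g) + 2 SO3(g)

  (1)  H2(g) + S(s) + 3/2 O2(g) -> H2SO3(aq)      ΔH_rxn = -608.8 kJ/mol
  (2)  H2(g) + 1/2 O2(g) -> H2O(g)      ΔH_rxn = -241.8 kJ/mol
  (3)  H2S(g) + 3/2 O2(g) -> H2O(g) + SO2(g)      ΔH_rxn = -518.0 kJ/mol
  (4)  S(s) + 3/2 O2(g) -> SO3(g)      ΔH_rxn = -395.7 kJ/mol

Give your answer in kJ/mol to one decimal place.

(1): not needed (H2SO3(aq) appears nowhere else).
(2) × 3: (3)·(-241.8) = -725.4 kJ/mol
(3) reversed and × 3 (H2S(g) must end up as a product; scale by 3 for the 3 H2S(g)): (-3)·(-518.0) = +1554.0 kJ/mol
(4) × 2 (scale by 2 for the 2 SO3(g)): (2)·(-395.7) = -791.4 kJ/mol
ΔH_rxn = (-725.4) + (+1554.0) + (-791.4) = 37.2 kJ/mol

ΔH_rxn = 37.2 kJ/mol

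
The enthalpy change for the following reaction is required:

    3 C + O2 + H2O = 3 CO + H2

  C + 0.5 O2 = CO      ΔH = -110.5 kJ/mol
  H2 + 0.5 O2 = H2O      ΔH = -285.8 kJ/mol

ΔH = -45.7 kJ/mol

equation 1 × 3 (×3 to match 3 CO in the target): (3)·(-110.5) = -331.5 kJ/mol
equation 2 reversed (reverse to put H2O on the reactant side): +285.8 kJ/mol
ΔH = (3)·(-110.5) + (-1)·(-285.8) = -45.7 kJ/mol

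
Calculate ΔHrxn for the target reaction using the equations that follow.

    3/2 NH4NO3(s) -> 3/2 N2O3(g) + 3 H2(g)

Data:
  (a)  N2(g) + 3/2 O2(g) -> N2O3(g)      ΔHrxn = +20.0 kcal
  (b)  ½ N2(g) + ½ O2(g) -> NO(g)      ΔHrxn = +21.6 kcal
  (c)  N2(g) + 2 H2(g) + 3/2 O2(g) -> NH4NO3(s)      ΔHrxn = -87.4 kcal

(a) × 3/2 (×3/2 to match 3/2 N2O3(g) in the target): (3/2)·(+20.0) = +30.0 kcal
(b): not needed (NO(g) appears nowhere else).
(c) reversed and × 3/2 (reverse to put NH4NO3(s) on the reactant side; scale by 3/2 for the 3/2 NH4NO3(s)): (-3/2)·(-87.4) = +131.1 kcal
Combining the equations, ΔHrxn = (+30.0) + (+131.1) = 161.1 kcal

ΔHrxn = 161.1 kcal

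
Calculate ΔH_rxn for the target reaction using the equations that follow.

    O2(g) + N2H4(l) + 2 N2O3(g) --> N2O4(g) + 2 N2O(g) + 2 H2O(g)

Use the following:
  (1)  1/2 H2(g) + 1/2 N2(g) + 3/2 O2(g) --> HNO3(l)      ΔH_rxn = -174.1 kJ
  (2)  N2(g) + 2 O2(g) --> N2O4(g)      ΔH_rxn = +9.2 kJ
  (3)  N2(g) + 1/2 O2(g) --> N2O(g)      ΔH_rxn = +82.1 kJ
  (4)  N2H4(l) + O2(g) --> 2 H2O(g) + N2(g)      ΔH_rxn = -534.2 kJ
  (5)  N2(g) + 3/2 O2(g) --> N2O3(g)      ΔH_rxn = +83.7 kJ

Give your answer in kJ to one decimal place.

ΔH_rxn = -528.2 kJ

(1): not needed.
(2) as written: +9.2 kJ
(3) × 2: (2)·(+82.1) = +164.2 kJ
(4) as written: -534.2 kJ
(5) reversed and × 2: (-2)·(+83.7) = -167.4 kJ
Since enthalpy is a state function, ΔH_rxn = (1)·(+9.2) + (2)·(+82.1) + (1)·(-534.2) + (-2)·(+83.7) = -528.2 kJ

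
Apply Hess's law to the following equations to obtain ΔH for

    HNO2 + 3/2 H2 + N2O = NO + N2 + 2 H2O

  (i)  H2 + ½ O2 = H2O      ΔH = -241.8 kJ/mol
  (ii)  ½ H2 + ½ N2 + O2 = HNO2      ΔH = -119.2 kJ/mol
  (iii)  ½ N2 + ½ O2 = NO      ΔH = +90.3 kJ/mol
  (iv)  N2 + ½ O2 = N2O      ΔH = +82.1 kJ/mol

(i) × 2: (2)·(-241.8) = -483.6 kJ/mol
(ii) reversed: +119.2 kJ/mol
(iii) as written: +90.3 kJ/mol
(iv) reversed: -82.1 kJ/mol
Since enthalpy is a state function, ΔH = (2)·(-241.8) + (-1)·(-119.2) + (1)·(+90.3) + (-1)·(+82.1) = -356.2 kJ/mol

ΔH = -356.2 kJ/mol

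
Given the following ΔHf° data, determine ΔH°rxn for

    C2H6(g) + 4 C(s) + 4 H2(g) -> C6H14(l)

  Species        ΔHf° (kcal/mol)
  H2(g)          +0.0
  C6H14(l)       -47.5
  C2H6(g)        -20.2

Products: 1·(-47.5) = -47.5
Reactants: 1·(-20.2) + 4·(+0.0) + 4·(+0.0) = -20.2
ΔH°rxn = (-47.5) − (-20.2) = -27.3 kcal/mol

ΔH°rxn = -27.3 kcal/mol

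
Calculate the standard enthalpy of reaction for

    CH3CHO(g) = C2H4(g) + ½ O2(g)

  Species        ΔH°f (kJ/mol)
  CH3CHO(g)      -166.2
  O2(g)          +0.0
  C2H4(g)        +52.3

Products: 1·(+52.3) + 1/2·(+0.0) = +52.3
Reactants: 1·(-166.2) = -166.2
ΔHrxn = (+52.3) − (-166.2) = 218.5 kJ/mol

ΔHrxn = 218.5 kJ/mol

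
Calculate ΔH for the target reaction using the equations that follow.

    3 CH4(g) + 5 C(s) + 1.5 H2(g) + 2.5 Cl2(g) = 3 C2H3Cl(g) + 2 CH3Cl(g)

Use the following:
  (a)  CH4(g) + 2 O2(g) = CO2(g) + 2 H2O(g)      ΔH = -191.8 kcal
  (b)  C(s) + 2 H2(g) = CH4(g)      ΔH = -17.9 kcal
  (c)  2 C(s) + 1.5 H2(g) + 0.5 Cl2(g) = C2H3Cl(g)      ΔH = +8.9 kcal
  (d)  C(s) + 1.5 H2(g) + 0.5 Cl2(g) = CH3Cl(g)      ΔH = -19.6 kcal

ΔH = 41.2 kcal

(a): not needed (H2O(g) appears nowhere else).
(b) reversed and × 3: (-3)·(-17.9) = +53.7 kcal
(c) × 3 (scale by 3 for the 3 C2H3Cl(g)): (3)·(+8.9) = +26.7 kcal
(d) × 2 (scale by 2 for the 2 CH3Cl(g)): (2)·(-19.6) = -39.2 kcal
ΔH = (+53.7) + (+26.7) + (-39.2) = 41.2 kcal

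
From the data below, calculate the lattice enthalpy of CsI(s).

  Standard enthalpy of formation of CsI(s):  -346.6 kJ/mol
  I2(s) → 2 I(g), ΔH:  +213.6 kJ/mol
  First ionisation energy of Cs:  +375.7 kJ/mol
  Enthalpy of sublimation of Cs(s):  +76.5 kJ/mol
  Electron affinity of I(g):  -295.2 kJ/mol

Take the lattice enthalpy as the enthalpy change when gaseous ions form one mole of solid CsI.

ΔHf° = 1·ΔHsub + 1·(ΣIE) + 1/2·D(I2) + 1·EA + U
-346.6 = 1·(+76.5) + 1·(+375.7) + 1/2·(+213.6) + 1·(-295.2) + U
U = -346.6 − (+263.8) = -610.4 kJ/mol

U = -610.4 kJ/mol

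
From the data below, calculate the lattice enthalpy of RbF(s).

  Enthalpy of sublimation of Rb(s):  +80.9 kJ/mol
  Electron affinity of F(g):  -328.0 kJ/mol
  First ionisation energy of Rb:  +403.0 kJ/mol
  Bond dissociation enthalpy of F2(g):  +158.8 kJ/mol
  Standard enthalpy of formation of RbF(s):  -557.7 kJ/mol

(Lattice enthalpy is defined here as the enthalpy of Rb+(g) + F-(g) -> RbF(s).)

U = -793.0 kJ/mol

ΔHf° = 1·ΔHsub + 1·(ΣIE) + 1/2·D(F2) + 1·EA + U
-557.7 = 1·(+80.9) + 1·(+403.0) + 1/2·(+158.8) + 1·(-328.0) + U
U = -557.7 − (+235.3) = -793.0 kJ/mol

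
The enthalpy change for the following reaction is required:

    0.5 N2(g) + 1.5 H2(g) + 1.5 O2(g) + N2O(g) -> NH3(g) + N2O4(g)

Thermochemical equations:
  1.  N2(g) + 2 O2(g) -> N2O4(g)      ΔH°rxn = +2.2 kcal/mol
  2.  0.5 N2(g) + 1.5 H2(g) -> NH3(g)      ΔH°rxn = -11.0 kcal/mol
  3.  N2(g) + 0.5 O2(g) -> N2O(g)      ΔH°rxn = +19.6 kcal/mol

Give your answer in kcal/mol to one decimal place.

eq. 1 as written: +2.2 kcal/mol
eq. 2 as written: -11.0 kcal/mol
eq. 3 reversed: -19.6 kcal/mol
Combining the equations, ΔH°rxn = (+2.2) + (-11.0) + (-19.6) = -28.4 kcal/mol

ΔH°rxn = -28.4 kcal/mol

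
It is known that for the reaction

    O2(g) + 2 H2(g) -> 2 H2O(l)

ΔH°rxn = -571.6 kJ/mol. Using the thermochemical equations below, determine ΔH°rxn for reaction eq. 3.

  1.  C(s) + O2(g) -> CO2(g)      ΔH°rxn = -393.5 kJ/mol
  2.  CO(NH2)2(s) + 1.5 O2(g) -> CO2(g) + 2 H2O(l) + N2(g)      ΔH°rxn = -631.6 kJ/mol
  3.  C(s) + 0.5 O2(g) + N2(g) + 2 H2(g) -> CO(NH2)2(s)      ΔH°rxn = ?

ΔH°rxn = -333.5 kJ/mol

eq. 1 reversed: +393.5 kJ/mol
eq. 2 as written: -631.6 kJ/mol
eq. 3 as written: contributes x
-571.6 = (+393.5) + (-631.6) + x
x = (-571.6 − (-238.1)) / (1) = -333.5 kJ/mol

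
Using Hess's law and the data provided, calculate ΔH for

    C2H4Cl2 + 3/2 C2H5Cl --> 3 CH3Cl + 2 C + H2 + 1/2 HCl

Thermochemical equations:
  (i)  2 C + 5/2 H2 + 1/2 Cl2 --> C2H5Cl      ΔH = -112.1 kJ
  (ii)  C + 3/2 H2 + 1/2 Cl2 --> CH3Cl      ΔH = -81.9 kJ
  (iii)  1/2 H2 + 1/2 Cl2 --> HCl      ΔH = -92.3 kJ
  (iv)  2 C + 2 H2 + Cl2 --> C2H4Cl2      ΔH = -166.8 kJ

(i) reversed and × 3/2 (reverse to put C2H5Cl on the reactant side; ×3/2 to match 3/2 C2H5Cl in the target): (-3/2)·(-112.1) = +168.15 kJ
(ii) × 3 (×3 to match 3 CH3Cl in the target): (3)·(-81.9) = -245.7 kJ
(iii) × 1/2 (×1/2 to match 1/2 HCl in the target): (1/2)·(-92.3) = -46.15 kJ
(iv) reversed (reverse to put C2H4Cl2 on the reactant side): +166.8 kJ
ΔH = (+168.15) + (-245.7) + (-46.15) + (+166.8) = 43.1 kJ

ΔH = 43.1 kJ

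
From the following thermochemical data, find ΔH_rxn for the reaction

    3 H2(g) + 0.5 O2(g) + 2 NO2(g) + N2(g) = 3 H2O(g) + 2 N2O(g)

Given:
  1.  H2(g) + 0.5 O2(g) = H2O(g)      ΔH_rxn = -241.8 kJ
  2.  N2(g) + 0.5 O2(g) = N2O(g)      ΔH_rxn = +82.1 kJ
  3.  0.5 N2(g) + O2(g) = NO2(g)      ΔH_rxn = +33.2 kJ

eq. 1 × 3: (3)·(-241.8) = -725.4 kJ
eq. 2 × 2: (2)·(+82.1) = +164.2 kJ
eq. 3 reversed and × 2: (-2)·(+33.2) = -66.4 kJ
By Hess's law, ΔH_rxn = (3)·(-241.8) + (2)·(+82.1) + (-2)·(+33.2) = -627.6 kJ

ΔH_rxn = -627.6 kJ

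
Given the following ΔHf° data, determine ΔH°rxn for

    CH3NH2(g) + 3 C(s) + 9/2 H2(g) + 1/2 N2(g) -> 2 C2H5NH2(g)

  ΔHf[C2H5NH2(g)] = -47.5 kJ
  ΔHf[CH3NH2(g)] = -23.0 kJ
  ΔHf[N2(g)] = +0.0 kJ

ΔH°rxn = -72.0 kJ

Products: 2·(-47.5) = -95.0
Reactants: 1·(-23.0) + 3·(+0.0) + 9/2·(+0.0) + 1/2·(+0.0) = -23.0
ΔH°rxn = (-95.0) − (-23.0) = -72.0 kJ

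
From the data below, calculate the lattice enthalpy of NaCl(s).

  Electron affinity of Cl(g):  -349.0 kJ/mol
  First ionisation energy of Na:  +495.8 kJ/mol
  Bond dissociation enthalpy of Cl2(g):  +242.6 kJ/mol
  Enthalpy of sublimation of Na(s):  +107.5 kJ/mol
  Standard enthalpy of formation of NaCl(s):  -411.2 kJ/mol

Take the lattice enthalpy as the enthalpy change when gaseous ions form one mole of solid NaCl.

U = -786.8 kJ/mol

ΔHf° = 1·ΔHsub + 1·(ΣIE) + 1/2·D(Cl2) + 1·EA + U
-411.2 = 1·(+107.5) + 1·(+495.8) + 1/2·(+242.6) + 1·(-349.0) + U
U = -411.2 − (+375.6) = -786.8 kJ/mol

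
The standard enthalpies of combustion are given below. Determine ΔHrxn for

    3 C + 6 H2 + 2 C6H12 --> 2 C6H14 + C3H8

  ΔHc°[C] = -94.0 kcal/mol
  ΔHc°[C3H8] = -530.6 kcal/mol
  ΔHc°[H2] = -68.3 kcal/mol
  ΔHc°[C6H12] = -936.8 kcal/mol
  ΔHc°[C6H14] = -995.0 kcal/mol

ΔHrxn = -44.8 kcal/mol

Using ΔH = Σ nΔHc°(reactants) − Σ nΔHc°(products):
= [3·(-94.0) + 6·(-68.3) + 2·(-936.8)] − [2·(-995.0) + 1·(-530.6)]
= -44.8 kcal/mol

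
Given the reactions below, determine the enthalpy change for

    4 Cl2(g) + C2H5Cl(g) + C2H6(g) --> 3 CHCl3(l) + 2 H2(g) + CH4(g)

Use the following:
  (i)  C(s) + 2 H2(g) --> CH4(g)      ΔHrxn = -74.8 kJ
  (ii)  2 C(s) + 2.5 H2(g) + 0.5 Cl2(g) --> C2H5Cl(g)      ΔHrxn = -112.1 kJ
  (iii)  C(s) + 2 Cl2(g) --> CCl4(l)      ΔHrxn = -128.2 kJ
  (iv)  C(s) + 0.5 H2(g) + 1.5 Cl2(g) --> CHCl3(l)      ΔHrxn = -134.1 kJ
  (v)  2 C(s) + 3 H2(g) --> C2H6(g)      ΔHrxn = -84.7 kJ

(i) as written (CH4(g) already on the product side): -74.8 kJ
(ii) reversed (reverse to put C2H5Cl(g) on the reactant side): +112.1 kJ
(iii): not needed (CCl4(l) appears nowhere else).
(iv) × 3 (scale by 3 for the 3 CHCl3(l)): (3)·(-134.1) = -402.3 kJ
(v) reversed (C2H6(g) must end up as a reactant): +84.7 kJ
Combining the equations, ΔHrxn = (-74.8) + (+112.1) + (-402.3) + (+84.7) = -280.3 kJ

ΔHrxn = -280.3 kJ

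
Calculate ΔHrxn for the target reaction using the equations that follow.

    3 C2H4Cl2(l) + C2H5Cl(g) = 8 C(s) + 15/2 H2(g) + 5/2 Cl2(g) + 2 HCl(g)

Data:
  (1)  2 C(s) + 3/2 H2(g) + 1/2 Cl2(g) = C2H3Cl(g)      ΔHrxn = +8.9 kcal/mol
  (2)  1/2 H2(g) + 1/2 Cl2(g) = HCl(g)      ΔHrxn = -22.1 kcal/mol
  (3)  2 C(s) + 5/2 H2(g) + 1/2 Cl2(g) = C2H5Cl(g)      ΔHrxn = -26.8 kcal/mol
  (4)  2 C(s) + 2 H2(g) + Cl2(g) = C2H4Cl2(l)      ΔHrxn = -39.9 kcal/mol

(1): not needed (C2H3Cl(g) appears nowhere else).
(2) × 2 (scale by 2 for the 2 HCl(g)): (2)·(-22.1) = -44.2 kcal/mol
(3) reversed (reverse to put C2H5Cl(g) on the reactant side): +26.8 kcal/mol
(4) reversed and × 3 (reverse to put C2H4Cl2(l) on the reactant side; ×3 to match 3 C2H4Cl2(l) in the target): (-3)·(-39.9) = +119.7 kcal/mol
ΔHrxn = (2)·(-22.1) + (-1)·(-26.8) + (-3)·(-39.9) = 102.3 kcal/mol

ΔHrxn = 102.3 kcal/mol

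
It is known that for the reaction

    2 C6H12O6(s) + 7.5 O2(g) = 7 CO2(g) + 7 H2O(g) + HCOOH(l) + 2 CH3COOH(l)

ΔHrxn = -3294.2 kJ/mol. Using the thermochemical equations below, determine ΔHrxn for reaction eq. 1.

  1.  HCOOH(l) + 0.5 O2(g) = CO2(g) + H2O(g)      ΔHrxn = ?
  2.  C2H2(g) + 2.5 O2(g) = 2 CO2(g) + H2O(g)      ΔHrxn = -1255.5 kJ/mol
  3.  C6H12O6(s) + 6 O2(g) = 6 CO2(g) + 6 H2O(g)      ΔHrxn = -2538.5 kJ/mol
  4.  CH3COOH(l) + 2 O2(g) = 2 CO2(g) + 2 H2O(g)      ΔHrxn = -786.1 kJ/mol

eq. 1 reversed: contributes −x
eq. 2: not needed.
eq. 3 × 2: (2)·(-2538.5) = -5077.0 kJ/mol
eq. 4 reversed and × 2: (-2)·(-786.1) = +1572.2 kJ/mol
-3294.2 = (-5077.0) + (+1572.2) − x
x = (-3294.2 − (-3504.8)) / (-1) = -210.6 kJ/mol

ΔHrxn = -210.6 kJ/mol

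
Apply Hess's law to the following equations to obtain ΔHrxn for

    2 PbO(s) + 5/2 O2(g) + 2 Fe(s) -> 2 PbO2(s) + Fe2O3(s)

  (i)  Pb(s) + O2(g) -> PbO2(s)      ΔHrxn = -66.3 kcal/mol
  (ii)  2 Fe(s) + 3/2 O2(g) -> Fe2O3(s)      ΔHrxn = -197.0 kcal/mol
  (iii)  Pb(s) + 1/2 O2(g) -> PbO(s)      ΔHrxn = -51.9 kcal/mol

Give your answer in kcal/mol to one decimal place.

ΔHrxn = -225.8 kcal/mol

(i) × 2: (2)·(-66.3) = -132.6 kcal/mol
(ii) as written: -197.0 kcal/mol
(iii) reversed and × 2: (-2)·(-51.9) = +103.8 kcal/mol
Summing the manipulated equations, ΔHrxn = (2)·(-66.3) + (1)·(-197.0) + (-2)·(-51.9) = -225.8 kcal/mol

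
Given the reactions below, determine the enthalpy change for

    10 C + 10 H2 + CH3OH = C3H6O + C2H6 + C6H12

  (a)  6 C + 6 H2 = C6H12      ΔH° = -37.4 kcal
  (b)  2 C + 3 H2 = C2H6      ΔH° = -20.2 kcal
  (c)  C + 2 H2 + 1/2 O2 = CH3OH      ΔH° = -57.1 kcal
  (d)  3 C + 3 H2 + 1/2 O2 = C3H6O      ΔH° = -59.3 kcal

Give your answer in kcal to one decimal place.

(a) as written: -37.4 kcal
(b) as written: -20.2 kcal
(c) reversed: +57.1 kcal
(d) as written: -59.3 kcal
Combining the equations, ΔH° = (1)·(-37.4) + (1)·(-20.2) + (-1)·(-57.1) + (1)·(-59.3) = -59.8 kcal

ΔH° = -59.8 kcal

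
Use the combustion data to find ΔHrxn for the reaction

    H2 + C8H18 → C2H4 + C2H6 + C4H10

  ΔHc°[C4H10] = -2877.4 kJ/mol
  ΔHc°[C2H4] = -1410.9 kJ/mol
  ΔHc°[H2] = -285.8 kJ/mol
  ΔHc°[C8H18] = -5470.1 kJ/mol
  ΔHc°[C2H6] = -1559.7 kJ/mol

ΔHrxn = 92.1 kJ/mol

With combustion enthalpies, reactants minus products:
= [1·(-285.8) + 1·(-5470.1)] − [1·(-1410.9) + 1·(-1559.7) + 1·(-2877.4)]
= 92.1 kJ/mol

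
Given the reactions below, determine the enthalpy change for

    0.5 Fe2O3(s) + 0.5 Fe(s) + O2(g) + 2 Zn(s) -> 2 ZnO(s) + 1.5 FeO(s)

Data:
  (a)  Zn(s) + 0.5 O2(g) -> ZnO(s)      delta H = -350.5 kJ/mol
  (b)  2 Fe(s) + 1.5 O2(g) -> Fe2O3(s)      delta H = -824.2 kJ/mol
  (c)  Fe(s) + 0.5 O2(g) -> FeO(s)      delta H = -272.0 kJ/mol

delta H = -696.9 kJ/mol

(a) × 2 (scale by 2 for the 2 ZnO(s)): (2)·(-350.5) = -701.0 kJ/mol
(b) reversed and × 1/2 (Fe2O3(s) must end up as a reactant; ×1/2 to match 1/2 Fe2O3(s) in the target): (-1/2)·(-824.2) = +412.1 kJ/mol
(c) × 3/2 (scale by 3/2 for the 3/2 FeO(s)): (3/2)·(-272.0) = -408.0 kJ/mol
Combining the equations, delta H = (2)·(-350.5) + (-1/2)·(-824.2) + (3/2)·(-272.0) = -696.9 kJ/mol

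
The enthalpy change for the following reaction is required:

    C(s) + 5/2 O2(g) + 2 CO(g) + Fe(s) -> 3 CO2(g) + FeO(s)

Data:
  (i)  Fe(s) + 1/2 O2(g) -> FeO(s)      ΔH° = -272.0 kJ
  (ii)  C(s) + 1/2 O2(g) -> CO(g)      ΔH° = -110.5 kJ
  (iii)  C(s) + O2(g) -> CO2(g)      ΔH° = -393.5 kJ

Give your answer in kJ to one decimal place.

(i) as written: -272.0 kJ
(ii) reversed and × 2: (-2)·(-110.5) = +221.0 kJ
(iii) × 3: (3)·(-393.5) = -1180.5 kJ
Summing the manipulated equations, ΔH° = (-272.0) + (+221.0) + (-1180.5) = -1231.5 kJ

ΔH° = -1231.5 kJ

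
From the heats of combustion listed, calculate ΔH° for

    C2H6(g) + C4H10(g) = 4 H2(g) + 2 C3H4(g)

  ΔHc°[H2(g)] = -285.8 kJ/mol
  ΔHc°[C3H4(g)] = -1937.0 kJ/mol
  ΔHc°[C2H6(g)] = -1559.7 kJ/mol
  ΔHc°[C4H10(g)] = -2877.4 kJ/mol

ΔH° = 580.1 kJ/mol

With combustion enthalpies, reactants minus products:
= [1·(-1559.7) + 1·(-2877.4)] − [4·(-285.8) + 2·(-1937.0)]
= 580.1 kJ/mol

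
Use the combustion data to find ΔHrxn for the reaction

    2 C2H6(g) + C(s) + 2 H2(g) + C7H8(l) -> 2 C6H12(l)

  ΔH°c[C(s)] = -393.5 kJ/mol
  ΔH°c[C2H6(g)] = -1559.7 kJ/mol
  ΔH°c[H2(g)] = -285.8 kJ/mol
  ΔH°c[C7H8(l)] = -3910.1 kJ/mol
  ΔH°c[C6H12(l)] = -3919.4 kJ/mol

Using ΔH = Σ nΔHc°(reactants) − Σ nΔHc°(products):
= [2·(-1559.7) + 1·(-393.5) + 2·(-285.8) + 1·(-3910.1)] − [2·(-3919.4)]
= -155.8 kJ/mol

ΔHrxn = -155.8 kJ/mol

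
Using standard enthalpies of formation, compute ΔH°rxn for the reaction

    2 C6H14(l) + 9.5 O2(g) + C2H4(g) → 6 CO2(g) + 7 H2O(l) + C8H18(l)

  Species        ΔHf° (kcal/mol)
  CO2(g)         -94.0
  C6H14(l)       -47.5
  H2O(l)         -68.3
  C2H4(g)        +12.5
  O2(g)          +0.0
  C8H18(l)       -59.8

Products: 6·(-94.0) + 7·(-68.3) + 1·(-59.8) = -1101.9
Reactants: 2·(-47.5) + 19/2·(+0.0) + 1·(+12.5) = -82.5
ΔH°rxn = (-1101.9) − (-82.5) = -1019.4 kcal/mol

ΔH°rxn = -1019.4 kcal/mol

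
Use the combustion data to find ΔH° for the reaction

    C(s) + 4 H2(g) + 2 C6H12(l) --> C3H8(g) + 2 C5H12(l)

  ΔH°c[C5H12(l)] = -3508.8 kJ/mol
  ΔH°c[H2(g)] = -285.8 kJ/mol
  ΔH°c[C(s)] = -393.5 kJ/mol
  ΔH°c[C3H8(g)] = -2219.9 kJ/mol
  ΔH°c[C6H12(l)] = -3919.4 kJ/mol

ΔH° = -138.0 kJ/mol

With combustion enthalpies, reactants minus products:
= [1·(-393.5) + 4·(-285.8) + 2·(-3919.4)] − [1·(-2219.9) + 2·(-3508.8)]
= -138.0 kJ/mol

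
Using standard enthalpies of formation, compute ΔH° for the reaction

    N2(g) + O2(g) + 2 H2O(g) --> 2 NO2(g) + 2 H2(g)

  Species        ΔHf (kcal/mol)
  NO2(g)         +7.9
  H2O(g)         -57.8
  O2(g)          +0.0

Products: 2·(+7.9) + 2·(+0.0) = +15.8
Reactants: 1·(+0.0) + 1·(+0.0) + 2·(-57.8) = -115.6
ΔH° = (+15.8) − (-115.6) = 131.4 kcal/mol

ΔH° = 131.4 kcal/mol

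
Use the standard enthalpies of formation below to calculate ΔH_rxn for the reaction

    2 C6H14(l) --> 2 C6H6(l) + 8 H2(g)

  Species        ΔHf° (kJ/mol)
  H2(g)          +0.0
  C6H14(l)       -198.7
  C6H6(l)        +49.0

Products: 2·(+49.0) + 8·(+0.0) = +98.0
Reactants: 2·(-198.7) = -397.4
ΔH_rxn = (+98.0) − (-397.4) = 495.4 kJ/mol

ΔH_rxn = 495.4 kJ/mol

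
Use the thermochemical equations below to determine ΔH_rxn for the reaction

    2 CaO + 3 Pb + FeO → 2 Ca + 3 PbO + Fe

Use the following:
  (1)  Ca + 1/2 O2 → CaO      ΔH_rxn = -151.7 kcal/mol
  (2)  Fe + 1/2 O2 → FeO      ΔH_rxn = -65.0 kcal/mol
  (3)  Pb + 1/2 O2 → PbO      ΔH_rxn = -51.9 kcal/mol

ΔH_rxn = 212.7 kcal/mol

(1) reversed and × 2: (-2)·(-151.7) = +303.4 kcal/mol
(2) reversed: +65.0 kcal/mol
(3) × 3: (3)·(-51.9) = -155.7 kcal/mol
ΔH_rxn = (-2)·(-151.7) + (-1)·(-65.0) + (3)·(-51.9) = 212.7 kcal/mol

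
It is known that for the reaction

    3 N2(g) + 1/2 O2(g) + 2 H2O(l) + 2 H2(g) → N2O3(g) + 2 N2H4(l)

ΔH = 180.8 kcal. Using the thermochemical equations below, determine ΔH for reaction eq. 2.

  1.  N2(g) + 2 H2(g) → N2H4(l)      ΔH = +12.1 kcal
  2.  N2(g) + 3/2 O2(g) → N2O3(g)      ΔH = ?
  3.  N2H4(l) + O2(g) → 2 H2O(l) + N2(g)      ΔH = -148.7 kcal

eq. 1 as written (H2(g) already on the reactant side): +12.1 kcal
eq. 2 as written (N2O3(g) already on the product side): contributes x
eq. 3 reversed (reverse to put H2O(l) on the reactant side): +148.7 kcal
+180.8 = (+12.1) + (+148.7) + x
x = (+180.8 − (+160.8)) / (1) = 20.0 kcal

ΔH = 20.0 kcal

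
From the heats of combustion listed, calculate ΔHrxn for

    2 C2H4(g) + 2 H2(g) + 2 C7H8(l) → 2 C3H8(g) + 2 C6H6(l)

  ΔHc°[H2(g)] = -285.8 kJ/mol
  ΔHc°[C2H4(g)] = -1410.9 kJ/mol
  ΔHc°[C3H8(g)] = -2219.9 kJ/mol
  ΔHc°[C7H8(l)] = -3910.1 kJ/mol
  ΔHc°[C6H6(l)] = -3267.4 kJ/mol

ΔHrxn = -239.0 kJ/mol

With combustion enthalpies, reactants minus products:
= [2·(-1410.9) + 2·(-285.8) + 2·(-3910.1)] − [2·(-2219.9) + 2·(-3267.4)]
= -239.0 kJ/mol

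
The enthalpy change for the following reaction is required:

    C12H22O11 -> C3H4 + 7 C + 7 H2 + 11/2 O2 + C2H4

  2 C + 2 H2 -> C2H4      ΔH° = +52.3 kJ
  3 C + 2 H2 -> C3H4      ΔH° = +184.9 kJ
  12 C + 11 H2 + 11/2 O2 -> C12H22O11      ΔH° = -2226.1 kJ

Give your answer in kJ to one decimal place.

ΔH° = 2463.3 kJ

equation 1 as written: +52.3 kJ
equation 2 as written: +184.9 kJ
equation 3 reversed: +2226.1 kJ
ΔH° = (1)·(+52.3) + (1)·(+184.9) + (-1)·(-2226.1) = 2463.3 kJ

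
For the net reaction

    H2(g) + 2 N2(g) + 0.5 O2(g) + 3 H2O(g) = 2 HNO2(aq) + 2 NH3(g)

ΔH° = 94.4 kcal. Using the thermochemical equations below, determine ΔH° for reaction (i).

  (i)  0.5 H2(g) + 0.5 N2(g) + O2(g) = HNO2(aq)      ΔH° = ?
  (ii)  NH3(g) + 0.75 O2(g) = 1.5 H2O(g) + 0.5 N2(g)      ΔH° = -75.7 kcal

(i) × 2 (×2 to match 2 HNO2(aq) in the target): contributes 2·x
(ii) reversed and × 2 (NH3(g) must end up as a product; ×2 to match 2 NH3(g) in the target): (-2)·(-75.7) = +151.4 kcal
+94.4 = (+151.4) + 2·x
x = (+94.4 − (+151.4)) / (2) = -28.5 kcal

ΔH° = -28.5 kcal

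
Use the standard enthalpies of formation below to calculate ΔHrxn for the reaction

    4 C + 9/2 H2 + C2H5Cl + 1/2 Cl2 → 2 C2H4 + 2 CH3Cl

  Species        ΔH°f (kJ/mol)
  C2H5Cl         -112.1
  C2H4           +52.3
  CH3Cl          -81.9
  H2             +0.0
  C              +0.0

ΔHrxn = 52.9 kJ/mol

Products: 2·(+52.3) + 2·(-81.9) = -59.2
Reactants: 4·(+0.0) + 9/2·(+0.0) + 1·(-112.1) + 1/2·(+0.0) = -112.1
ΔHrxn = (-59.2) − (-112.1) = 52.9 kJ/mol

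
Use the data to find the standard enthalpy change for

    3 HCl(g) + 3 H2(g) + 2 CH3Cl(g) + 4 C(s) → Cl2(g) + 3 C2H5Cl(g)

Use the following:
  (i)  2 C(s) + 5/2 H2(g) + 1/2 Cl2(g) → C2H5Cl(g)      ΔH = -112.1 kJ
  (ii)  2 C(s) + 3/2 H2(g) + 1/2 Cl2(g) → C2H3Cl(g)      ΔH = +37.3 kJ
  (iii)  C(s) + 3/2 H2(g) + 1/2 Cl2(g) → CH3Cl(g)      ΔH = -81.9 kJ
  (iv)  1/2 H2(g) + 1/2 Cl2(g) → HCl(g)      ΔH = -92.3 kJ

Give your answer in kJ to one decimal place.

(i) × 3: (3)·(-112.1) = -336.3 kJ
(ii): not needed.
(iii) reversed and × 2: (-2)·(-81.9) = +163.8 kJ
(iv) reversed and × 3: (-3)·(-92.3) = +276.9 kJ
Since enthalpy is a state function, ΔH = (3)·(-112.1) + (-2)·(-81.9) + (-3)·(-92.3) = 104.4 kJ

ΔH = 104.4 kJ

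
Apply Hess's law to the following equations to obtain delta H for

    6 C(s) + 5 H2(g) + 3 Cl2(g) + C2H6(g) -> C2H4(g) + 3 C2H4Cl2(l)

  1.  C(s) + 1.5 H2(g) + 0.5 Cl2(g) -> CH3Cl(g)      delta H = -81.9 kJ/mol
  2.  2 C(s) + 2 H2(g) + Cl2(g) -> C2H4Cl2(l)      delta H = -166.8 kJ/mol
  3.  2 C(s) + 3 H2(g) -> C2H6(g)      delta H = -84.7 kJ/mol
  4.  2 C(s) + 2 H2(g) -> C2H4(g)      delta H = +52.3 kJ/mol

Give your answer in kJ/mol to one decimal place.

eq. 1: not needed (CH3Cl(g) appears nowhere else).
eq. 2 × 3 (scale by 3 for the 3 C2H4Cl2(l)): (3)·(-166.8) = -500.4 kJ/mol
eq. 3 reversed (C2H6(g) must end up as a reactant): +84.7 kJ/mol
eq. 4 as written (C2H4(g) already on the product side): +52.3 kJ/mol
Combining the equations, delta H = (-500.4) + (+84.7) + (+52.3) = -363.4 kJ/mol

delta H = -363.4 kJ/mol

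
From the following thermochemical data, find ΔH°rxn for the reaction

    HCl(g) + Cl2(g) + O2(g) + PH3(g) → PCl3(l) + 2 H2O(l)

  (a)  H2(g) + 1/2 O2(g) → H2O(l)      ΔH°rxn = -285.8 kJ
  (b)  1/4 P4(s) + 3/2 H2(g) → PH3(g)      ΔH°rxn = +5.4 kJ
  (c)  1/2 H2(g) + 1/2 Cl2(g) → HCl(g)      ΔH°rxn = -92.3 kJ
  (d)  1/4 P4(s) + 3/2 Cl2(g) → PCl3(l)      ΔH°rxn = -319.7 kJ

ΔH°rxn = -804.4 kJ

(a) × 2: (2)·(-285.8) = -571.6 kJ
(b) reversed: -5.4 kJ
(c) reversed: +92.3 kJ
(d) as written: -319.7 kJ
By Hess's law, ΔH°rxn = (-571.6) + (-5.4) + (+92.3) + (-319.7) = -804.4 kJ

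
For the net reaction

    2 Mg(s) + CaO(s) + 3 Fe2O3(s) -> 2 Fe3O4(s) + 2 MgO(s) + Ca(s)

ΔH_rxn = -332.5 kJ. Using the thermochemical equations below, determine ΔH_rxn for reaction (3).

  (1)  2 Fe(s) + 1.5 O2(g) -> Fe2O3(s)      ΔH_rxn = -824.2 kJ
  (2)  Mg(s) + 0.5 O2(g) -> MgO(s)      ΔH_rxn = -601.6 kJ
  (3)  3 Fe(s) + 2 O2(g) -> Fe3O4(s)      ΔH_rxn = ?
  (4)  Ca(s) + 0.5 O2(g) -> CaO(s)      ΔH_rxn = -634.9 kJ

ΔH_rxn = -1118.4 kJ

(1) reversed and × 3: (-3)·(-824.2) = +2472.6 kJ
(2) × 2: (2)·(-601.6) = -1203.2 kJ
(3) × 2: contributes 2·x
(4) reversed: +634.9 kJ
-332.5 = (+2472.6) + (-1203.2) + (+634.9) + 2·x
x = (-332.5 − (+1904.3)) / (2) = -1118.4 kJ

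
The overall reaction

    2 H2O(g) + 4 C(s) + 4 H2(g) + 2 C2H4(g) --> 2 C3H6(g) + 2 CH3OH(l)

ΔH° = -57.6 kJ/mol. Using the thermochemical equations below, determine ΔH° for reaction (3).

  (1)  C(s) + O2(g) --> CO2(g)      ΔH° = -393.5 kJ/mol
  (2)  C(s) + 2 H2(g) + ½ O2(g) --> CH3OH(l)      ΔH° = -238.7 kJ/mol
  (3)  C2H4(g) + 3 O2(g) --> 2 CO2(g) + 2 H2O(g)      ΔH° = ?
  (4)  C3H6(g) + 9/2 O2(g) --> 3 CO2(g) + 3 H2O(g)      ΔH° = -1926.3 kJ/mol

ΔH° = -1322.9 kJ/mol

(1) × 2: (2)·(-393.5) = -787.0 kJ/mol
(2) × 2: (2)·(-238.7) = -477.4 kJ/mol
(3) × 2: contributes 2·x
(4) reversed and × 2: (-2)·(-1926.3) = +3852.6 kJ/mol
-57.6 = (-787.0) + (-477.4) + (+3852.6) + 2·x
x = (-57.6 − (+2588.2)) / (2) = -1322.9 kJ/mol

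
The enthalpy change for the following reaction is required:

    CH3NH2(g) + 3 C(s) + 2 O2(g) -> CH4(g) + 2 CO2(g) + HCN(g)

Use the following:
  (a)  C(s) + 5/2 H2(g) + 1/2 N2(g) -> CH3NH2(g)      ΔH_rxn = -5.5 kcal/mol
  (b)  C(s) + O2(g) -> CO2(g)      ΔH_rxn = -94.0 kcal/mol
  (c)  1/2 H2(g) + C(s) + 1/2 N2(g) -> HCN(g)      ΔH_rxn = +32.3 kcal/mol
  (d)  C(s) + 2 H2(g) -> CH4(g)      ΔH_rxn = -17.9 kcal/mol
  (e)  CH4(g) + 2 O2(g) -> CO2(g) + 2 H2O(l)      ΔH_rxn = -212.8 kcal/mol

ΔH_rxn = -168.1 kcal/mol

(a) reversed: +5.5 kcal/mol
(b) × 2: (2)·(-94.0) = -188.0 kcal/mol
(c) as written: +32.3 kcal/mol
(d) as written: -17.9 kcal/mol
(e): not needed.
ΔH_rxn = (+5.5) + (-188.0) + (+32.3) + (-17.9) = -168.1 kcal/mol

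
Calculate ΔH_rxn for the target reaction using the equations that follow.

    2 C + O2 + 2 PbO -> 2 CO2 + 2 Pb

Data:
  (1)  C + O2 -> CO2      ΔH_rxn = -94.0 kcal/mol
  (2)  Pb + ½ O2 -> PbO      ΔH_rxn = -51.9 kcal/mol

(1) × 2 (scale by 2 for the 2 CO2): (2)·(-94.0) = -188.0 kcal/mol
(2) reversed and × 2 (reverse to put PbO on the reactant side; ×2 to match 2 PbO in the target): (-2)·(-51.9) = +103.8 kcal/mol
Since enthalpy is a state function, ΔH_rxn = (2)·(-94.0) + (-2)·(-51.9) = -84.2 kcal/mol

ΔH_rxn = -84.2 kcal/mol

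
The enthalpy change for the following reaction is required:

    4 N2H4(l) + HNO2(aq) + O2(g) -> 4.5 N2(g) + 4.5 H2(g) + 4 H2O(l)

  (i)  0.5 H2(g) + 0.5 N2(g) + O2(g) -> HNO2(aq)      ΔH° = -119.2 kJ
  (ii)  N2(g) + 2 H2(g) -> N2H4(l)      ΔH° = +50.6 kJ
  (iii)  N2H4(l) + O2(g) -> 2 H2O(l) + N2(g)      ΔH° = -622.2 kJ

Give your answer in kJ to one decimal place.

(i) reversed: +119.2 kJ
(ii) reversed and × 2: (-2)·(+50.6) = -101.2 kJ
(iii) × 2: (2)·(-622.2) = -1244.4 kJ
ΔH° = (-1)·(-119.2) + (-2)·(+50.6) + (2)·(-622.2) = -1226.4 kJ

ΔH° = -1226.4 kJ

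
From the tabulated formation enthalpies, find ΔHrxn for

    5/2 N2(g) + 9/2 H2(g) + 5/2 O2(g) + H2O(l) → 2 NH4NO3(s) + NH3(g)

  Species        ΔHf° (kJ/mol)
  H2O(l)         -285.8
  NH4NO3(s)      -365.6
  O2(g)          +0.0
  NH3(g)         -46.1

ΔHrxn = -491.5 kJ/mol

Products: 2·(-365.6) + 1·(-46.1) = -777.3
Reactants: 5/2·(+0.0) + 9/2·(+0.0) + 5/2·(+0.0) + 1·(-285.8) = -285.8
ΔHrxn = (-777.3) − (-285.8) = -491.5 kJ/mol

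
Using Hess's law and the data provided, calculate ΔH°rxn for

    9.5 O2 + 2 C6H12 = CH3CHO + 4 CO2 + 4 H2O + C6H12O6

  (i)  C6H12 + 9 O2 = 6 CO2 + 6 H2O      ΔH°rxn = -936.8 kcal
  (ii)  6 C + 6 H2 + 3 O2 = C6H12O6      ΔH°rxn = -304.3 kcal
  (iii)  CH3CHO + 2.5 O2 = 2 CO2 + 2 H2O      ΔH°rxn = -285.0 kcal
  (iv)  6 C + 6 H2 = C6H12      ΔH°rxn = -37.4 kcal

(i) as written: -936.8 kcal
(ii) as written: -304.3 kcal
(iii) reversed: +285.0 kcal
(iv) reversed: +37.4 kcal
By Hess's law, ΔH°rxn = (1)·(-936.8) + (1)·(-304.3) + (-1)·(-285.0) + (-1)·(-37.4) = -918.7 kcal

ΔH°rxn = -918.7 kcal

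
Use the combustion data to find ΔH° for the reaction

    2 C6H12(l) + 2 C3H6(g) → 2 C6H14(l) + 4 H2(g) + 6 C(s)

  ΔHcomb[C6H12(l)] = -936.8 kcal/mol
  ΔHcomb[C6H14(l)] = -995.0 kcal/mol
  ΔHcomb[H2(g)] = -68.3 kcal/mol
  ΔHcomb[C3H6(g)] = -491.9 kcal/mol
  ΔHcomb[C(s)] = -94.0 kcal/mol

Using ΔH = Σ nΔHc°(reactants) − Σ nΔHc°(products):
= [2·(-936.8) + 2·(-491.9)] − [2·(-995.0) + 4·(-68.3) + 6·(-94.0)]
= -30.2 kcal/mol

ΔH° = -30.2 kcal/mol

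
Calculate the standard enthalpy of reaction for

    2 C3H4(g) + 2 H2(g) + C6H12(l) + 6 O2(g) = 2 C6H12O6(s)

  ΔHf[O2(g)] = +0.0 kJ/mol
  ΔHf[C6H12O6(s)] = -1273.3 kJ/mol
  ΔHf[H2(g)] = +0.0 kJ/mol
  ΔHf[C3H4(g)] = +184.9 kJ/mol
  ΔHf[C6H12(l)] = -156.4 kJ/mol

Products: 2·(-1273.3) = -2546.6
Reactants: 2·(+184.9) + 2·(+0.0) + 1·(-156.4) + 6·(+0.0) = +213.4
ΔH° = (-2546.6) − (+213.4) = -2760.0 kJ/mol

ΔH° = -2760.0 kJ/mol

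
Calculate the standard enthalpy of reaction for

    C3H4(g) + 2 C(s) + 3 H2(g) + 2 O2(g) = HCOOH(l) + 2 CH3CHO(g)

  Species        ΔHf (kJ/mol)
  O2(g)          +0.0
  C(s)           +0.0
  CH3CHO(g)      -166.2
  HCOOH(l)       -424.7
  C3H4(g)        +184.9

Products: 1·(-424.7) + 2·(-166.2) = -757.1
Reactants: 1·(+184.9) + 2·(+0.0) + 3·(+0.0) + 2·(+0.0) = +184.9
ΔHrxn = (-757.1) − (+184.9) = -942.0 kJ/mol

ΔHrxn = -942.0 kJ/mol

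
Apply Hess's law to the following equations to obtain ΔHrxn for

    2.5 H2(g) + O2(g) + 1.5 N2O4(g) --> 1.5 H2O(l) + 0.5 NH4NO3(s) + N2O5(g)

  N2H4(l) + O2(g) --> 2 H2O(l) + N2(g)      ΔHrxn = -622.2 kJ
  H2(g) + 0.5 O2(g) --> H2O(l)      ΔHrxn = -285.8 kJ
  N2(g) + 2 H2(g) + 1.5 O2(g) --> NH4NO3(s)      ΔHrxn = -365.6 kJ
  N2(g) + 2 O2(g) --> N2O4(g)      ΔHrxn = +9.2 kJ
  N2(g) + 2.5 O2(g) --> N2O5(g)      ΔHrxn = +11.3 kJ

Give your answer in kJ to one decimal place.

equation 1: not needed (N2H4(l) appears nowhere else).
equation 2 × 3/2: (3/2)·(-285.8) = -428.7 kJ
equation 3 × 1/2 (scale by 1/2 for the 1/2 NH4NO3(s)): (1/2)·(-365.6) = -182.8 kJ
equation 4 reversed and × 3/2 (N2O4(g) must end up as a reactant; ×3/2 to match 3/2 N2O4(g) in the target): (-3/2)·(+9.2) = -13.8 kJ
equation 5 as written (N2O5(g) already on the product side): +11.3 kJ
ΔHrxn = (3/2)·(-285.8) + (1/2)·(-365.6) + (-3/2)·(+9.2) + (1)·(+11.3) = -614.0 kJ

ΔHrxn = -614.0 kJ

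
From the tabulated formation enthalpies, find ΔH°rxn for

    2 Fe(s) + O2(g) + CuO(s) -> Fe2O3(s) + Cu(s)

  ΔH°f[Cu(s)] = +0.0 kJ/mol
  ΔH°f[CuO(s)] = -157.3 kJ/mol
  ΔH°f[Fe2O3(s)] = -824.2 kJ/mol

ΔH°rxn = -666.9 kJ/mol

Products: 1·(-824.2) + 1·(+0.0) = -824.2
Reactants: 2·(+0.0) + 1·(+0.0) + 1·(-157.3) = -157.3
ΔH°rxn = (-824.2) − (-157.3) = -666.9 kJ/mol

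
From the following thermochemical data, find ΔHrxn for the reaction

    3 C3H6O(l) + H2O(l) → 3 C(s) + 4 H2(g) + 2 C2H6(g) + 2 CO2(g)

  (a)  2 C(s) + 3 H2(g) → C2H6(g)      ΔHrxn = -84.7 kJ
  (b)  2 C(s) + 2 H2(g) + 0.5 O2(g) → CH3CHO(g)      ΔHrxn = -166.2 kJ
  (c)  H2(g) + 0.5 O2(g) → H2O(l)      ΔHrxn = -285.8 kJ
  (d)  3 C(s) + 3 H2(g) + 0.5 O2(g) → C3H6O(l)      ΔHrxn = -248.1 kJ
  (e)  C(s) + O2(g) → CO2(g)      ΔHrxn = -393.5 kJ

(a) × 2: (2)·(-84.7) = -169.4 kJ
(b): not needed.
(c) reversed: +285.8 kJ
(d) reversed and × 3: (-3)·(-248.1) = +744.3 kJ
(e) × 2: (2)·(-393.5) = -787.0 kJ
Summing the manipulated equations, ΔHrxn = (2)·(-84.7) + (-1)·(-285.8) + (-3)·(-248.1) + (2)·(-393.5) = 73.7 kJ

ΔHrxn = 73.7 kJ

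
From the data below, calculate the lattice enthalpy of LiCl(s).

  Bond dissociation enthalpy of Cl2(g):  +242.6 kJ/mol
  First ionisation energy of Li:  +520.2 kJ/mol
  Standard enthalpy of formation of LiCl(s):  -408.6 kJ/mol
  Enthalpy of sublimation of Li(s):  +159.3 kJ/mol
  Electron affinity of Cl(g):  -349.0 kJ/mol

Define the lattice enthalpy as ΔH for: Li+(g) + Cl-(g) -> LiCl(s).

U = -860.4 kJ/mol

ΔHf° = 1·ΔHsub + 1·(ΣIE) + 1/2·D(Cl2) + 1·EA + U
-408.6 = 1·(+159.3) + 1·(+520.2) + 1/2·(+242.6) + 1·(-349.0) + U
U = -408.6 − (+451.8) = -860.4 kJ/mol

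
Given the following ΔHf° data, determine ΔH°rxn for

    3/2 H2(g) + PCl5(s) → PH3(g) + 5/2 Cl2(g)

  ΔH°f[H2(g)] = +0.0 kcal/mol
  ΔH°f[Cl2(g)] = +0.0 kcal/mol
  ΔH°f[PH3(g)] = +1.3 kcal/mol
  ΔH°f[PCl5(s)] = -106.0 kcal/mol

ΔH°rxn = 107.3 kcal/mol

ΔH°rxn = Σ nΔHf°(products) − Σ nΔHf°(reactants).
Products: 1·(+1.3) + 5/2·(+0.0) = +1.3
Reactants: 3/2·(+0.0) + 1·(-106.0) = -106.0
ΔH°rxn = (+1.3) − (-106.0) = 107.3 kcal/mol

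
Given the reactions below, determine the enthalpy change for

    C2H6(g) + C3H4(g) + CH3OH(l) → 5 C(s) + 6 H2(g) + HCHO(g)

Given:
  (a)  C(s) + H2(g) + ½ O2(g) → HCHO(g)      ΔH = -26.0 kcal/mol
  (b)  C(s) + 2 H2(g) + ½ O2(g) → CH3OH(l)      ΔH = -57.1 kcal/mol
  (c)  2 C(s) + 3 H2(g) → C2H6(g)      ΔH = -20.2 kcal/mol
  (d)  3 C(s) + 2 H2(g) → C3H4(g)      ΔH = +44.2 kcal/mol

ΔH = 7.1 kcal/mol

(a) as written (HCHO(g) already on the product side): -26.0 kcal/mol
(b) reversed (CH3OH(l) must end up as a reactant): +57.1 kcal/mol
(c) reversed (reverse to put C2H6(g) on the reactant side): +20.2 kcal/mol
(d) reversed (C3H4(g) must end up as a reactant): -44.2 kcal/mol
By Hess's law, ΔH = (1)·(-26.0) + (-1)·(-57.1) + (-1)·(-20.2) + (-1)·(+44.2) = 7.1 kcal/mol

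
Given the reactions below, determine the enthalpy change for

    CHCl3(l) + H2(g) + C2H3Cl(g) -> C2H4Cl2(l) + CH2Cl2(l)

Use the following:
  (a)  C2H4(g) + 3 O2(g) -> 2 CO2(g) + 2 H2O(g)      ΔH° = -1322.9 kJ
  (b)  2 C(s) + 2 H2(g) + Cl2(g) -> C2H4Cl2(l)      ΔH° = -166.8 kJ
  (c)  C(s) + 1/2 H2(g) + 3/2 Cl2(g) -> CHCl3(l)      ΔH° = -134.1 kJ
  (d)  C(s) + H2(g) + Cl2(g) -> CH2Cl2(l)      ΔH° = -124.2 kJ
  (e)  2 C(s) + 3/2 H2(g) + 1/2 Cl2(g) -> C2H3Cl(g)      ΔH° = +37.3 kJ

(a): not needed.
(b) as written: -166.8 kJ
(c) reversed: +134.1 kJ
(d) as written: -124.2 kJ
(e) reversed: -37.3 kJ
By Hess's law, ΔH° = (-166.8) + (+134.1) + (-124.2) + (-37.3) = -194.2 kJ

ΔH° = -194.2 kJ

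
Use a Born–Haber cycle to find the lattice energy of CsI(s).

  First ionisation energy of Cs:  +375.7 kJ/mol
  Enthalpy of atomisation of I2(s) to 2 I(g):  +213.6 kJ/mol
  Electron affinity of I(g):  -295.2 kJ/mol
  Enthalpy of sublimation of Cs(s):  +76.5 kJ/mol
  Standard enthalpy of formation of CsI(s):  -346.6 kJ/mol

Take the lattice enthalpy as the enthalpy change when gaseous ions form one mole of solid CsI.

ΔHf° = 1·ΔHsub + 1·(ΣIE) + 1/2·D(I2) + 1·EA + U
-346.6 = 1·(+76.5) + 1·(+375.7) + 1/2·(+213.6) + 1·(-295.2) + U
U = -346.6 − (+263.8) = -610.4 kJ/mol

U = -610.4 kJ/mol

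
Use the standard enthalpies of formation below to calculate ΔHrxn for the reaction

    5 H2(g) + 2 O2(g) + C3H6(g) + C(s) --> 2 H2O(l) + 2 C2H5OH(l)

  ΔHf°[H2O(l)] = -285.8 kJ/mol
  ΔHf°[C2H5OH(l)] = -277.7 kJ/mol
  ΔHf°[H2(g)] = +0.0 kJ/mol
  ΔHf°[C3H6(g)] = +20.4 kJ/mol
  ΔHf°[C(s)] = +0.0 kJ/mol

Products: 2·(-285.8) + 2·(-277.7) = -1127.0
Reactants: 5·(+0.0) + 2·(+0.0) + 1·(+20.4) + 1·(+0.0) = +20.4
ΔHrxn = (-1127.0) − (+20.4) = -1147.4 kJ/mol

ΔHrxn = -1147.4 kJ/mol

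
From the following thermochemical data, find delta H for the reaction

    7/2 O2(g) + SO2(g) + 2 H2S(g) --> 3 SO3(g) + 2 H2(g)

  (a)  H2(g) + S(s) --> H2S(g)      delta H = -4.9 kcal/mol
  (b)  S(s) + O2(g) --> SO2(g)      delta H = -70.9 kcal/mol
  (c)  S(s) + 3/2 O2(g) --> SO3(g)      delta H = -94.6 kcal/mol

delta H = -203.1 kcal/mol

(a) reversed and × 2 (H2S(g) must end up as a reactant; scale by 2 for the 2 H2S(g)): (-2)·(-4.9) = +9.8 kcal/mol
(b) reversed (reverse to put SO2(g) on the reactant side): +70.9 kcal/mol
(c) × 3 (×3 to match 3 SO3(g) in the target): (3)·(-94.6) = -283.8 kcal/mol
delta H = (-2)·(-4.9) + (-1)·(-70.9) + (3)·(-94.6) = -203.1 kcal/mol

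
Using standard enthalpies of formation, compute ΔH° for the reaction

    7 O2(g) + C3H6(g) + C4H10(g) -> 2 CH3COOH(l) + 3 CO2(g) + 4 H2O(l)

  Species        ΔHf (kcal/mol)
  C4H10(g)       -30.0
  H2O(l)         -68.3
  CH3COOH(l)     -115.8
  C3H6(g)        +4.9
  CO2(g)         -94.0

ΔH°rxn = Σ nΔHf°(products) − Σ nΔHf°(reactants).
Products: 2·(-115.8) + 3·(-94.0) + 4·(-68.3) = -786.8
Reactants: 7·(+0.0) + 1·(+4.9) + 1·(-30.0) = -25.1
ΔH° = (-786.8) − (-25.1) = -761.7 kcal/mol

ΔH° = -761.7 kcal/mol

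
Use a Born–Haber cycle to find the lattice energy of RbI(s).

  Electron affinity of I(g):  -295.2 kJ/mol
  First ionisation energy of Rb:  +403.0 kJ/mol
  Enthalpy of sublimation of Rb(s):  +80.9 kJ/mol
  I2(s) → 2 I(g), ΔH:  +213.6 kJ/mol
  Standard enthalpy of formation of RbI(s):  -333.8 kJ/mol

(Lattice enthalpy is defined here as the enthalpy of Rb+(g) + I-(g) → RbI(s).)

ΔHf° = 1·ΔHsub + 1·(ΣIE) + 1/2·D(I2) + 1·EA + U
-333.8 = 1·(+80.9) + 1·(+403.0) + 1/2·(+213.6) + 1·(-295.2) + U
U = -333.8 − (+295.5) = -629.3 kJ/mol

U = -629.3 kJ/mol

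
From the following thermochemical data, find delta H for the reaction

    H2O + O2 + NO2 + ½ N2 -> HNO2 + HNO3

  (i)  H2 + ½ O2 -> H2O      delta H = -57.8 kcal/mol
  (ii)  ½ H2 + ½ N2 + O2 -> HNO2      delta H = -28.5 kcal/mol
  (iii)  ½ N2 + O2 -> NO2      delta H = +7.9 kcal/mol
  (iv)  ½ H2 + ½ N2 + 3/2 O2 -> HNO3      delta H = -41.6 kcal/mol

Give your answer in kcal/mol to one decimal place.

delta H = -20.2 kcal/mol

(i) reversed: +57.8 kcal/mol
(ii) as written: -28.5 kcal/mol
(iii) reversed: -7.9 kcal/mol
(iv) as written: -41.6 kcal/mol
delta H = (+57.8) + (-28.5) + (-7.9) + (-41.6) = -20.2 kcal/mol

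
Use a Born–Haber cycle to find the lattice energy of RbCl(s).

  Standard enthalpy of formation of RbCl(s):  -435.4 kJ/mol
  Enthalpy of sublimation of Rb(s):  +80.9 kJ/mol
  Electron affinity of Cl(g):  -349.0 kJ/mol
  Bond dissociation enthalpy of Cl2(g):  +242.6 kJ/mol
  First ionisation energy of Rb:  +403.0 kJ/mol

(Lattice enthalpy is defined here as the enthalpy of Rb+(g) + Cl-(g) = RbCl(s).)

ΔHf° = 1·ΔHsub + 1·(ΣIE) + 1/2·D(Cl2) + 1·EA + U
-435.4 = 1·(+80.9) + 1·(+403.0) + 1/2·(+242.6) + 1·(-349.0) + U
U = -435.4 − (+256.2) = -691.6 kJ/mol

U = -691.6 kJ/mol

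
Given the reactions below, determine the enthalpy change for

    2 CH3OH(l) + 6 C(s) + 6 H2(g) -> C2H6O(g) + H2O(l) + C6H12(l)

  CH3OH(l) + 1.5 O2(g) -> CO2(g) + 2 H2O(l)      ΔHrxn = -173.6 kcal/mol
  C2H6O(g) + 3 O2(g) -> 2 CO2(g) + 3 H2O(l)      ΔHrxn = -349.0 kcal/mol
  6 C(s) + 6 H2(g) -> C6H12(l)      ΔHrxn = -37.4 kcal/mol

ΔHrxn = -35.6 kcal/mol

equation 1 × 2 (scale by 2 for the 2 CH3OH(l)): (2)·(-173.6) = -347.2 kcal/mol
equation 2 reversed (C2H6O(g) must end up as a product): +349.0 kcal/mol
equation 3 as written (C6H12(l) already on the product side): -37.4 kcal/mol
ΔHrxn = (2)·(-173.6) + (-1)·(-349.0) + (1)·(-37.4) = -35.6 kcal/mol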